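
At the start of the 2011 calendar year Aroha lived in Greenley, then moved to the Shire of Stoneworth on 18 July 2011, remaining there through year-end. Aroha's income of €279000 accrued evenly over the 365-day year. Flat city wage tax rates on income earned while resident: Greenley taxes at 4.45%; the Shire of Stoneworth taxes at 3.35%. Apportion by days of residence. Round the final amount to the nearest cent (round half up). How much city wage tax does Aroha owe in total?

Greenley, 1 January – 17 July 2011: 198 days → €279000 × 4.45% × 198/365 = €6734.9836
The Shire of Stoneworth, 18 July – 31 December 2011: 167 days → €279000 × 3.35% × 167/365 = €4276.3438
Total = €11011.3274

€11011.33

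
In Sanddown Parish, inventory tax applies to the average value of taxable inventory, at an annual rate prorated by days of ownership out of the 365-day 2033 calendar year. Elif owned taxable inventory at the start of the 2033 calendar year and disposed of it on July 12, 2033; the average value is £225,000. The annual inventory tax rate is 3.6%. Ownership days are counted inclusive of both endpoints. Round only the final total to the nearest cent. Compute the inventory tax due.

£4,283.01

Days held (January 1 – July 12, 2033): 193 out of 365
Tax = £225,000 × 3.6% × 193/365 = £4,283.0137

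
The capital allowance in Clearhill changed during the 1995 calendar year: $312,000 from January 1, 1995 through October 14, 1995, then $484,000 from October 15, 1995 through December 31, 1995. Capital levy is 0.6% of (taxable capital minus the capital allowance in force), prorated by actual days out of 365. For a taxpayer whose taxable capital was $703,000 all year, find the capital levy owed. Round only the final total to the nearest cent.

$2,125.46

January 1 – October 14, 1995: 287 days, exemption $312,000 → ($703,000 − $312,000) × 0.6% × 287/365 = $1,844.6630
October 15 – December 31, 1995: 78 days, exemption $484,000 → ($703,000 − $484,000) × 0.6% × 78/365 = $280.8000
Total = $2,125.4630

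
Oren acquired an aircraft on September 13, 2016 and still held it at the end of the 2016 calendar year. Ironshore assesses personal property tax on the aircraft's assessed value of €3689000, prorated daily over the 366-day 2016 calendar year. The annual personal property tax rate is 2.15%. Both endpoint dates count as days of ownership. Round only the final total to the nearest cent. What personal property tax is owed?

Days held (September 13 – December 31, 2016): 110 out of 366
Tax = €3689000 × 2.15% × 110/366 = €23837.3907

€23837.39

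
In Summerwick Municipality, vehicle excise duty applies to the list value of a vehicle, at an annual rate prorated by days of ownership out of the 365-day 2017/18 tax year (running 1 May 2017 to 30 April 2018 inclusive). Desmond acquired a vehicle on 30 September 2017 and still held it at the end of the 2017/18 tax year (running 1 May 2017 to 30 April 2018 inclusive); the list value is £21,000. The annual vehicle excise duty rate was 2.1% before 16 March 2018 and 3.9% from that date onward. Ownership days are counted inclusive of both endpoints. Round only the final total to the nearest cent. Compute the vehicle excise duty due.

£304.99

30 September 2017 – 15 March 2018: 167 days at 2.1% → £21,000 × 2.1% × 167/365 = £201.7726
16 March – 30 April 2018: 46 days at 3.9% → £21,000 × 3.9% × 46/365 = £103.2164
Total = £304.9890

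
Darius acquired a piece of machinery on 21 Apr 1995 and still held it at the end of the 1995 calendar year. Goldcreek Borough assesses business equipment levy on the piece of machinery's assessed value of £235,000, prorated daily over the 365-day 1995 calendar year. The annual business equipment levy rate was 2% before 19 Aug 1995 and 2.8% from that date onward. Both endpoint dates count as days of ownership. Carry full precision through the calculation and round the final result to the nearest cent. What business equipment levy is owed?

£3,978.90

21 Apr – 18 Aug 1995: 120 days at 2% → £235,000 × 2% × 120/365 = £1,545.2055
19 Aug – 31 Dec 1995: 135 days at 2.8% → £235,000 × 2.8% × 135/365 = £2,433.6986
Total = £3,978.9041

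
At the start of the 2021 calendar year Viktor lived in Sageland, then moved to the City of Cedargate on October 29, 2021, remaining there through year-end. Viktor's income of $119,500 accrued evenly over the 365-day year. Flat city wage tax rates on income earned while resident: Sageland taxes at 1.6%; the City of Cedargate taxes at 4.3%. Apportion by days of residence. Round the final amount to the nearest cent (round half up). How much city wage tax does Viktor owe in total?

Sageland, January 1 – October 28, 2021: 301 days → $119,500 × 1.6% × 301/365 = $1,576.7452
The City of Cedargate, October 29 – December 31, 2021: 64 days → $119,500 × 4.3% × 64/365 = $900.9973
Total = $2,477.7425

$2,477.74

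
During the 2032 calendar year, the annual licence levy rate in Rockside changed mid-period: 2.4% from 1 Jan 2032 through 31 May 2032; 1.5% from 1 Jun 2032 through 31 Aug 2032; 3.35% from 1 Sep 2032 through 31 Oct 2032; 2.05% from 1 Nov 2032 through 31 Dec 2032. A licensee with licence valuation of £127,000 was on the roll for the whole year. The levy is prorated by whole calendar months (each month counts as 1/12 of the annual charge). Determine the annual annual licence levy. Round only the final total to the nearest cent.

1 Jan – 31 May 2032: 5 months at 2.4% → £127,000 × 2.4% × 5/12 = £1,270.0000
1 Jun – 31 Aug 2032: 3 months at 1.5% → £127,000 × 1.5% × 3/12 = £476.2500
1 Sep – 31 Oct 2032: 2 months at 3.35% → £127,000 × 3.35% × 2/12 = £709.0833
1 Nov – 31 Dec 2032: 2 months at 2.05% → £127,000 × 2.05% × 2/12 = £433.9167
Total = £2,889.2500

£2,889.25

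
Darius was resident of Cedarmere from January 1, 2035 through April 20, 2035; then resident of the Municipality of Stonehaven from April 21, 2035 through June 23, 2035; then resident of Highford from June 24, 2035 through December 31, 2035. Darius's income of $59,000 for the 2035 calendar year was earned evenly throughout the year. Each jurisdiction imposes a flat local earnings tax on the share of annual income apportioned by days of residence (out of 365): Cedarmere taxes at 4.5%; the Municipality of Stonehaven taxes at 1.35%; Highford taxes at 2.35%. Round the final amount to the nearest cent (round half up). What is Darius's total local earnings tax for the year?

$1,665.34

Cedarmere, January 1 – April 20, 2035: 110 days → $59,000 × 4.5% × 110/365 = $800.1370
The Municipality of Stonehaven, April 21 – June 23, 2035: 64 days → $59,000 × 1.35% × 64/365 = $139.6603
Highford, June 24 – December 31, 2035: 191 days → $59,000 × 2.35% × 191/365 = $725.5384
Total = $1,665.3356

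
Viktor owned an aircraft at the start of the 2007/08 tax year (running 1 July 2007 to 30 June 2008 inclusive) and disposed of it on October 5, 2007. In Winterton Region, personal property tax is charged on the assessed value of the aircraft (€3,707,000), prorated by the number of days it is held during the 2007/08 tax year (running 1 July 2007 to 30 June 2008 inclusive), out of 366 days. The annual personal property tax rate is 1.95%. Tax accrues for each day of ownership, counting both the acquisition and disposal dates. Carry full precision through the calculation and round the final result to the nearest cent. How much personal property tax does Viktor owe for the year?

€19,157.90

Days held (July 1 – October 5, 2007): 97 out of 366
Tax = €3,707,000 × 1.95% × 97/366 = €19,157.8975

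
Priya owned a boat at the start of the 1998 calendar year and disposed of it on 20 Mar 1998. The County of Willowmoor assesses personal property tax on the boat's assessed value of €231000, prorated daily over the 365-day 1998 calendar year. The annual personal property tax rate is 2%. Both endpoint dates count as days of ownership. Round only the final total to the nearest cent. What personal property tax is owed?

€999.95

Days held (1 Jan – 20 Mar 1998): 79 out of 365
Tax = €231000 × 2% × 79/365 = €999.9452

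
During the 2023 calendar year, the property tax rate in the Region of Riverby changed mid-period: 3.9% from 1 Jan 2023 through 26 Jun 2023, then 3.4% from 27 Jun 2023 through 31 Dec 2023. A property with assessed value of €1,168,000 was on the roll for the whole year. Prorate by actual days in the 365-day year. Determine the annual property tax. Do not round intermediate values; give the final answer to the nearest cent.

1 Jan – 26 Jun 2023: 177 days at 3.9% → €1,168,000 × 3.9% × 177/365 = €22,089.6000
27 Jun – 31 Dec 2023: 188 days at 3.4% → €1,168,000 × 3.4% × 188/365 = €20,454.4000
Total = €42,544.0000

€42,544.00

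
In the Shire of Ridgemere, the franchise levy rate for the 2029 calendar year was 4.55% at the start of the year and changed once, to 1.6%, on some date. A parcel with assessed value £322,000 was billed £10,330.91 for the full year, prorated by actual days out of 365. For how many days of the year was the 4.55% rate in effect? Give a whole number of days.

199 days

Let d = days at the first rate; then 365 − d days at the second rate.
£322,000 × [4.55%·d + 1.6%·(365−d)] / 365 = £10,330.91
Solving gives d = 199, so the new rate took effect on 19 July 2029.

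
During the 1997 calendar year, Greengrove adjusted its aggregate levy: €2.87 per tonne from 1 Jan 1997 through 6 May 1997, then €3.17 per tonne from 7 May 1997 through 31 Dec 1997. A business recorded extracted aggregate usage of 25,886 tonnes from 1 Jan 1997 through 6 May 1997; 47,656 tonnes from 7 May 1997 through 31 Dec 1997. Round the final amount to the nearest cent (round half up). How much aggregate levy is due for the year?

1 Jan – 6 May 1997: 25,886 tonnes at €2.87/tonne → €74292.82
7 May – 31 Dec 1997: 47,656 tonnes at €3.17/tonne → €151069.52

€225362.34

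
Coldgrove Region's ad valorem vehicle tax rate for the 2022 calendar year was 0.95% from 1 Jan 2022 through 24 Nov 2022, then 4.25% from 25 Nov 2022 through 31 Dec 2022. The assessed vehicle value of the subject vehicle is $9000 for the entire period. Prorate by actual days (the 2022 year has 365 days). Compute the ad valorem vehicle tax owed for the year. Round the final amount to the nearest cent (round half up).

1 Jan – 24 Nov 2022: 328 days at 0.95% → $9000 × 0.95% × 328/365 = $76.8329
25 Nov – 31 Dec 2022: 37 days at 4.25% → $9000 × 4.25% × 37/365 = $38.7740
Total = $115.6068

$115.61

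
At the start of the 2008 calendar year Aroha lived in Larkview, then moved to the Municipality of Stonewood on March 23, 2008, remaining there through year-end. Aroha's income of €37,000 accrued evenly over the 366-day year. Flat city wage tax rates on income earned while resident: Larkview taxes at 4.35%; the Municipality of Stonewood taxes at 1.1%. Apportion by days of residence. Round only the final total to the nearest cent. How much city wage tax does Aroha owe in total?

Larkview, January 1 – March 22, 2008: 82 days → €37,000 × 4.35% × 82/366 = €360.5984
The Municipality of Stonewood, March 23 – December 31, 2008: 284 days → €37,000 × 1.1% × 284/366 = €315.8142
Total = €676.4126

€676.41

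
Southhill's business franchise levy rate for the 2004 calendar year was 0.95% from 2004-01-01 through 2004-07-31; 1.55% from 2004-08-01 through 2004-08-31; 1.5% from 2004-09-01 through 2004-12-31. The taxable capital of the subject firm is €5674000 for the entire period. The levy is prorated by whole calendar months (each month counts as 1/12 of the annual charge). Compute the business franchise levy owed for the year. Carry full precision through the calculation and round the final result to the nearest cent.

€67142.33

2004-01-01 to 2004-07-31: 7 months at 0.95% → €5674000 × 0.95% × 7/12 = €31443.4167
2004-08-01 to 2004-08-31: 1 month at 1.55% → €5674000 × 1.55% × 1/12 = €7328.9167
2004-09-01 to 2004-12-31: 4 months at 1.5% → €5674000 × 1.5% × 4/12 = €28370.0000
Total = €67142.3333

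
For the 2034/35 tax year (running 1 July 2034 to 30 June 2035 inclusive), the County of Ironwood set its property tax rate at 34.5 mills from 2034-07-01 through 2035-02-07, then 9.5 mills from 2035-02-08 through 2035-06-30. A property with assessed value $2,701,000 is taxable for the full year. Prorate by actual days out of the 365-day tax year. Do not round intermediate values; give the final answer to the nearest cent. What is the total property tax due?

2034-07-01 to 2035-02-07: 222 days at 34.5 mills → $2,701,000 × 3.45% × 222/365 = $56,676.6000
2035-02-08 to 2035-06-30: 143 days at 9.5 mills → $2,701,000 × 0.95% × 143/365 = $10,052.9000
Total = $66,729.5000

$66,729.50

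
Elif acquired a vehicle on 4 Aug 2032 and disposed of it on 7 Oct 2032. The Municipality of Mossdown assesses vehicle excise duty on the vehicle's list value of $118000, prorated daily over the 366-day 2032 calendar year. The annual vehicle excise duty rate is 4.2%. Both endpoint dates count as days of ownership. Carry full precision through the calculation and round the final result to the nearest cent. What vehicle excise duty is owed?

$880.16

Days held (4 Aug – 7 Oct 2032): 65 out of 366
Tax = $118000 × 4.2% × 65/366 = $880.1639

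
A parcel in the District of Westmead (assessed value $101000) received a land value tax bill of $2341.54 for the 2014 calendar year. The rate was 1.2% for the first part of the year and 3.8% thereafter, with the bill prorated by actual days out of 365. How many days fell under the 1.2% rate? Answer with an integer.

Let d = days at the first rate; then 365 − d days at the second rate.
$101000 × [1.2%·d + 3.8%·(365−d)] / 365 = $2341.54
Solving gives d = 208, so the new rate took effect on July 28, 2014.

208 days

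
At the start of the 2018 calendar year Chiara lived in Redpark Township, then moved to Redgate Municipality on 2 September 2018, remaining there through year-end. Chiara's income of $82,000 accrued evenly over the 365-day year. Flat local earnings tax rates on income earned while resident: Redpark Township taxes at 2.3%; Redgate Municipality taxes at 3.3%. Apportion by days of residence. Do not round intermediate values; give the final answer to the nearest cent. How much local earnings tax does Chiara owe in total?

Redpark Township, 1 January – 1 September 2018: 244 days → $82,000 × 2.3% × 244/365 = $1,260.7781
Redgate Municipality, 2 September – 31 December 2018: 121 days → $82,000 × 3.3% × 121/365 = $897.0575
Total = $2,157.8356

$2,157.84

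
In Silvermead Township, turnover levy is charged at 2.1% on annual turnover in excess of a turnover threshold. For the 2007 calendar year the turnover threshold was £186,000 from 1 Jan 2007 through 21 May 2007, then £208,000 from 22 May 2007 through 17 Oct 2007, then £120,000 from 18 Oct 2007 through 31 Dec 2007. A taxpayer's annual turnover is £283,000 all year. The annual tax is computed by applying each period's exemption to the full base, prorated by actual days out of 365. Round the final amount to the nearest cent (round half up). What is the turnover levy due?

1 Jan – 21 May 2007: 141 days, exemption £186,000 → (£283,000 − £186,000) × 2.1% × 141/365 = £786.8959
22 May – 17 Oct 2007: 149 days, exemption £208,000 → (£283,000 − £208,000) × 2.1% × 149/365 = £642.9452
18 Oct – 31 Dec 2007: 75 days, exemption £120,000 → (£283,000 − £120,000) × 2.1% × 75/365 = £703.3562
Total = £2,133.1973

£2,133.20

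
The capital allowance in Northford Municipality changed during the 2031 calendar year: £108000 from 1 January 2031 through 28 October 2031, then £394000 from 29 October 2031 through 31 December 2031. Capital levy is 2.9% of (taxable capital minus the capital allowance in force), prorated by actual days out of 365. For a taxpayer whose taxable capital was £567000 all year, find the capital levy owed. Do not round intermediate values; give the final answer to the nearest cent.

1 January – 28 October 2031: 301 days, exemption £108000 → (£567000 − £108000) × 2.9% × 301/365 = £10977.0164
29 October – 31 December 2031: 64 days, exemption £394000 → (£567000 − £394000) × 2.9% × 64/365 = £879.6932
Total = £11856.7096

£11856.71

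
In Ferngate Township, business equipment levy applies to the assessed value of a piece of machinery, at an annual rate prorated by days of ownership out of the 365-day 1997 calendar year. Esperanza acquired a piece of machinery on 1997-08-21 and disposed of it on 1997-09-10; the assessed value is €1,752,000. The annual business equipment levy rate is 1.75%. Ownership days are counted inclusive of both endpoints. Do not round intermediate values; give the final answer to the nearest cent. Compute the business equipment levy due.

Days held (1997-08-21 to 1997-09-10): 21 out of 365
Tax = €1,752,000 × 1.75% × 21/365 = €1,764.0000

€1,764.00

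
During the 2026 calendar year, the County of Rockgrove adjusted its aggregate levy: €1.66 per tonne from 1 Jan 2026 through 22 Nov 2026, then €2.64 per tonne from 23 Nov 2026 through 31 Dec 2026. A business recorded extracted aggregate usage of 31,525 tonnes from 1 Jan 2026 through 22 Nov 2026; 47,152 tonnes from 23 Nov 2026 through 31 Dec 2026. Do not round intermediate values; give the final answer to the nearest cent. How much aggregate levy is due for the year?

€176,812.78

1 Jan – 22 Nov 2026: 31,525 tonnes at €1.66/tonne → €52,331.50
23 Nov – 31 Dec 2026: 47,152 tonnes at €2.64/tonne → €124,481.28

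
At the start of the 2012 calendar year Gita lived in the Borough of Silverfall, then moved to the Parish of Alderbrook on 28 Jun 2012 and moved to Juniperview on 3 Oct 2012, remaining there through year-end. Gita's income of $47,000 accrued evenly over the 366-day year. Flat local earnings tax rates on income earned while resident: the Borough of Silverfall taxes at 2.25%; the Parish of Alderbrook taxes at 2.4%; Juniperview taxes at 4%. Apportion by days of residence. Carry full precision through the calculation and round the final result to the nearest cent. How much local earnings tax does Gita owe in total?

The Borough of Silverfall, 1 Jan – 27 Jun 2012: 179 days → $47,000 × 2.25% × 179/366 = $517.1926
The Parish of Alderbrook, 28 Jun – 2 Oct 2012: 97 days → $47,000 × 2.4% × 97/366 = $298.9508
Juniperview, 3 Oct – 31 Dec 2012: 90 days → $47,000 × 4% × 90/366 = $462.2951
Total = $1,278.4385

$1,278.44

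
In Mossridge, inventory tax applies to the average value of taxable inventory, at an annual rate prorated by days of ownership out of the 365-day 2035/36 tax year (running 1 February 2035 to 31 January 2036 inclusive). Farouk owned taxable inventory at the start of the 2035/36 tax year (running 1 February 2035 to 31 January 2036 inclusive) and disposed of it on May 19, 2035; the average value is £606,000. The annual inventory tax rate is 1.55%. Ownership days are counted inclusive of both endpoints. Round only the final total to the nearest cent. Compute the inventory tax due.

£2,779.30

Days held (February 1 – May 19, 2035): 108 out of 365
Tax = £606,000 × 1.55% × 108/365 = £2,779.2986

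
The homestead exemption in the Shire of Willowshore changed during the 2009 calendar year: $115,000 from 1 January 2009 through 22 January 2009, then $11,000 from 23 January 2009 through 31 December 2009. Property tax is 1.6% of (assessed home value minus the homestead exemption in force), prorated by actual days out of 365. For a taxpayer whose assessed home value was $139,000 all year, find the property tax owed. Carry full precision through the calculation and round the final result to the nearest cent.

1 January – 22 January 2009: 22 days, exemption $115,000 → ($139,000 − $115,000) × 1.6% × 22/365 = $23.1452
23 January – 31 December 2009: 343 days, exemption $11,000 → ($139,000 − $11,000) × 1.6% × 343/365 = $1,924.5589
Total = $1,947.7041

$1,947.70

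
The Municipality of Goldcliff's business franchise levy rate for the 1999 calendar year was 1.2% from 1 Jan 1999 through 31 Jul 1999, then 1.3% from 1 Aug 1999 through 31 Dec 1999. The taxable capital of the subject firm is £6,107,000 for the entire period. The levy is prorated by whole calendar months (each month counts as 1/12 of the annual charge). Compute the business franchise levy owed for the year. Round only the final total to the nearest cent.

£75,828.58

1 Jan – 31 Jul 1999: 7 months at 1.2% → £6,107,000 × 1.2% × 7/12 = £42,749.0000
1 Aug – 31 Dec 1999: 5 months at 1.3% → £6,107,000 × 1.3% × 5/12 = £33,079.5833
Total = £75,828.5833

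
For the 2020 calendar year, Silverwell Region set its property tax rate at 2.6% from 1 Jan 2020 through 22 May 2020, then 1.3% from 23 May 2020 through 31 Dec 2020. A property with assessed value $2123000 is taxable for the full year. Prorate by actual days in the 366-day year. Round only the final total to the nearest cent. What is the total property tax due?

$38382.22

1 Jan – 22 May 2020: 143 days at 2.6% → $2123000 × 2.6% × 143/366 = $21566.4317
23 May – 31 Dec 2020: 223 days at 1.3% → $2123000 × 1.3% × 223/366 = $16815.7842
Total = $38382.2158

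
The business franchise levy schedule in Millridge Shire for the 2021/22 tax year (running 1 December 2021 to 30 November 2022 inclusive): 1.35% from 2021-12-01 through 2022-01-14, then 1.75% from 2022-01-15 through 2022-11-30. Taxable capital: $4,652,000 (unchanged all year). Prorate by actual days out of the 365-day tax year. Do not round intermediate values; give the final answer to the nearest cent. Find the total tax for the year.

2021-12-01 to 2022-01-14: 45 days at 1.35% → $4,652,000 × 1.35% × 45/365 = $7,742.7123
2022-01-15 to 2022-11-30: 320 days at 1.75% → $4,652,000 × 1.75% × 320/365 = $71,373.1507
Total = $79,115.8630

$79,115.86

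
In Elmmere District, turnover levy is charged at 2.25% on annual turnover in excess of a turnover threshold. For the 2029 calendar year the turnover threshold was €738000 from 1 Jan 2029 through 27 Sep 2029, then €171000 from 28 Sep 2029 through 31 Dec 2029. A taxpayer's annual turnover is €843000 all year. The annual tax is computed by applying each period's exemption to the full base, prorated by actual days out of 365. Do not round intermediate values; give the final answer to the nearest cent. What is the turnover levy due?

€5682.95

1 Jan – 27 Sep 2029: 270 days, exemption €738000 → (€843000 − €738000) × 2.25% × 270/365 = €1747.6027
28 Sep – 31 Dec 2029: 95 days, exemption €171000 → (€843000 − €171000) × 2.25% × 95/365 = €3935.3425
Total = €5682.9452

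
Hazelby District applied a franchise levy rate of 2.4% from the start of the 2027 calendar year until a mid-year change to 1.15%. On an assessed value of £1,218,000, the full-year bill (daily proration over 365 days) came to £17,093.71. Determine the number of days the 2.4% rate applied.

74 days

Let d = days at the first rate; then 365 − d days at the second rate.
£1,218,000 × [2.4%·d + 1.15%·(365−d)] / 365 = £17,093.71
Solving gives d = 74, so the new rate took effect on 16 March 2027.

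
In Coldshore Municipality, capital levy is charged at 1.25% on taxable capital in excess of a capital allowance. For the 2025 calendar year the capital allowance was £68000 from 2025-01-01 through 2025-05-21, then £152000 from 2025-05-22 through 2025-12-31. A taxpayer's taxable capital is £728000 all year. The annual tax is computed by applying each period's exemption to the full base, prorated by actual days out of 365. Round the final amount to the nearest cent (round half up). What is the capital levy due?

2025-01-01 to 2025-05-21: 141 days, exemption £68000 → (£728000 − £68000) × 1.25% × 141/365 = £3186.9863
2025-05-22 to 2025-12-31: 224 days, exemption £152000 → (£728000 − £152000) × 1.25% × 224/365 = £4418.6301
Total = £7605.6164

£7605.62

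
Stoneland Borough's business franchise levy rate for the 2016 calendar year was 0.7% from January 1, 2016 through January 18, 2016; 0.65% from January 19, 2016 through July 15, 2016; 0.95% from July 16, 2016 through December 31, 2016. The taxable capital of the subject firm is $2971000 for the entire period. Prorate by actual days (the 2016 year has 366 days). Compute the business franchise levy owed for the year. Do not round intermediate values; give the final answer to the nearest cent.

January 1 – January 18, 2016: 18 days at 0.7% → $2971000 × 0.7% × 18/366 = $1022.8033
January 19 – July 15, 2016: 179 days at 0.65% → $2971000 × 0.65% × 179/366 = $9444.6954
July 16 – December 31, 2016: 169 days at 0.95% → $2971000 × 0.95% × 169/366 = $13032.6243
Total = $23500.1230

$23500.12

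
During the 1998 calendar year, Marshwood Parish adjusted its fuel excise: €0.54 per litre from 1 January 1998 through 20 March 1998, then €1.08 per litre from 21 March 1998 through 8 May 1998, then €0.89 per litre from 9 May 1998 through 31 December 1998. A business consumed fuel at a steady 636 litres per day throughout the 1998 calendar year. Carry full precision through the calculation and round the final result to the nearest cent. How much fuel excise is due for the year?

1 January – 20 March 1998: 79 days × 636 litres/day = 50,244 litres at €0.54/litre → €27131.76
21 March – 8 May 1998: 49 days × 636 litres/day = 31,164 litres at €1.08/litre → €33657.12
9 May – 31 December 1998: 237 days × 636 litres/day = 150,732 litres at €0.89/litre → €134151.48

€194940.36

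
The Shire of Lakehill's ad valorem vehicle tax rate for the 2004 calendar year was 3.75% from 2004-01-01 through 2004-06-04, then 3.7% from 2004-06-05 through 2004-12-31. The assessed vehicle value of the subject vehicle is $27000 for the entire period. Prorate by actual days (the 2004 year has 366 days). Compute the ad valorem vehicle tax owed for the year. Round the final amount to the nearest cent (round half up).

2004-01-01 to 2004-06-04: 156 days at 3.75% → $27000 × 3.75% × 156/366 = $431.5574
2004-06-05 to 2004-12-31: 210 days at 3.7% → $27000 × 3.7% × 210/366 = $573.1967
Total = $1004.7541

$1004.75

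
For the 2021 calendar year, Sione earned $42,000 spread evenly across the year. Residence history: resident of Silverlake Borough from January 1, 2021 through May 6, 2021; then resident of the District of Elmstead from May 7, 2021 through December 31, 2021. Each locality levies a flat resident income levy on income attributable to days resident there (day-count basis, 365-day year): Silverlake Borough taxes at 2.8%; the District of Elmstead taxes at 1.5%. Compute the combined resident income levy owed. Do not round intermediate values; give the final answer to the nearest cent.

Silverlake Borough, January 1 – May 6, 2021: 126 days → $42,000 × 2.8% × 126/365 = $405.9616
The District of Elmstead, May 7 – December 31, 2021: 239 days → $42,000 × 1.5% × 239/365 = $412.5205
Total = $818.4822

$818.48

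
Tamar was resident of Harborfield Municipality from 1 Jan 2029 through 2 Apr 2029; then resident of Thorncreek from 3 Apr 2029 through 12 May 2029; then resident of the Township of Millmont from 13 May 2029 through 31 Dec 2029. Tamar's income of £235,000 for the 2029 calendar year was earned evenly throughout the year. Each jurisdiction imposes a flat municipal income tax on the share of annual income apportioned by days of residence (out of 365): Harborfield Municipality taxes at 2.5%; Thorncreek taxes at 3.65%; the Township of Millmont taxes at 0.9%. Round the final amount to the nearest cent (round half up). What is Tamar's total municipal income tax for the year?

£3,770.95

Harborfield Municipality, 1 Jan – 2 Apr 2029: 92 days → £235,000 × 2.5% × 92/365 = £1,480.8219
Thorncreek, 3 Apr – 12 May 2029: 40 days → £235,000 × 3.65% × 40/365 = £940.0000
The Township of Millmont, 13 May – 31 Dec 2029: 233 days → £235,000 × 0.9% × 233/365 = £1,350.1233
Total = £3,770.9452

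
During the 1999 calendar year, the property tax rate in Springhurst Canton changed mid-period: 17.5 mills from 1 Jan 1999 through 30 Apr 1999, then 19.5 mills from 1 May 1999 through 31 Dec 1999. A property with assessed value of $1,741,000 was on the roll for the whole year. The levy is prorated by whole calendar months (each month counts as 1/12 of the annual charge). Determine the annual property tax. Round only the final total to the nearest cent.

$32,788.83

1 Jan – 30 Apr 1999: 4 months at 17.5 mills → $1,741,000 × 1.75% × 4/12 = $10,155.8333
1 May – 31 Dec 1999: 8 months at 19.5 mills → $1,741,000 × 1.95% × 8/12 = $22,633.0000
Total = $32,788.8333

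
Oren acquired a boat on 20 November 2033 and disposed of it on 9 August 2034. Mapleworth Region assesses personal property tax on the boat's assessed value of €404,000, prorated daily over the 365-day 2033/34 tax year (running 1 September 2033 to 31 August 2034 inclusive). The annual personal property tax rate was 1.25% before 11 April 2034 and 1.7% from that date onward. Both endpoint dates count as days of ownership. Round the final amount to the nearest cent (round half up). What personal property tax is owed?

20 November 2033 – 10 April 2034: 142 days at 1.25% → €404,000 × 1.25% × 142/365 = €1,964.6575
11 April – 9 August 2034: 121 days at 1.7% → €404,000 × 1.7% × 121/365 = €2,276.7890
Total = €4,241.4466

€4,241.45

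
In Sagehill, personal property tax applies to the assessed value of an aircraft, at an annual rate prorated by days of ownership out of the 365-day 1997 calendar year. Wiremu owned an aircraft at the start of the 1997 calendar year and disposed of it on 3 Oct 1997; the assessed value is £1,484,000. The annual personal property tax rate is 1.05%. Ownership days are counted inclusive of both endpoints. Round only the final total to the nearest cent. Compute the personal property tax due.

Days held (1 Jan – 3 Oct 1997): 276 out of 365
Tax = £1,484,000 × 1.05% × 276/365 = £11,782.5534

£11,782.55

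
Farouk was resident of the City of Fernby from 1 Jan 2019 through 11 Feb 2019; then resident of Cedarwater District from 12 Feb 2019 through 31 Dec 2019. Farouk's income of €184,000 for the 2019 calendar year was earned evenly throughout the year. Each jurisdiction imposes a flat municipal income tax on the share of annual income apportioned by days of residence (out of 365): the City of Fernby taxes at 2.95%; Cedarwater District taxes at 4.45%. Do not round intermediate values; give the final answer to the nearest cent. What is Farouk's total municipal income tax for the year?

The City of Fernby, 1 Jan – 11 Feb 2019: 42 days → €184,000 × 2.95% × 42/365 = €624.5918
Cedarwater District, 12 Feb – 31 Dec 2019: 323 days → €184,000 × 4.45% × 323/365 = €7,245.8192
Total = €7,870.4110

€7,870.41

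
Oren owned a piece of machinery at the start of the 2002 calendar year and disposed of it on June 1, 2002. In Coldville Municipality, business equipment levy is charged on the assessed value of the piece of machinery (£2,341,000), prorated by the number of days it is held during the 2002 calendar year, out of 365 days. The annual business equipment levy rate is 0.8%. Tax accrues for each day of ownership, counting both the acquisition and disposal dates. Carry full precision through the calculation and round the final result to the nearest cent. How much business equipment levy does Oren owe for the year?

£7,799.06

Days held (January 1 – June 1, 2002): 152 out of 365
Tax = £2,341,000 × 0.8% × 152/365 = £7,799.0575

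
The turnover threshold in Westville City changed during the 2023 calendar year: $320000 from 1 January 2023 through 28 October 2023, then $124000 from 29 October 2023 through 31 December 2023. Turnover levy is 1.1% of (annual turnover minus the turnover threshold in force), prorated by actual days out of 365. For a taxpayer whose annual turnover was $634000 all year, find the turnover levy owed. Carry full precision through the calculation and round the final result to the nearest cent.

1 January – 28 October 2023: 301 days, exemption $320000 → ($634000 − $320000) × 1.1% × 301/365 = $2848.3671
29 October – 31 December 2023: 64 days, exemption $124000 → ($634000 − $124000) × 1.1% × 64/365 = $983.6712
Total = $3832.0384

$3832.04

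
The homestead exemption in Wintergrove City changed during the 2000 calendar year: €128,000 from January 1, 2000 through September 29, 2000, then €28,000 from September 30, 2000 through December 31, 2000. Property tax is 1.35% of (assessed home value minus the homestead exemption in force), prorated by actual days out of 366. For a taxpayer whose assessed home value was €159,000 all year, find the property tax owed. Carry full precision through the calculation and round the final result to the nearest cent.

€761.53

January 1 – September 29, 2000: 273 days, exemption €128,000 → (€159,000 − €128,000) × 1.35% × 273/366 = €312.1598
September 30 – December 31, 2000: 93 days, exemption €28,000 → (€159,000 − €28,000) × 1.35% × 93/366 = €449.3730
Total = €761.5328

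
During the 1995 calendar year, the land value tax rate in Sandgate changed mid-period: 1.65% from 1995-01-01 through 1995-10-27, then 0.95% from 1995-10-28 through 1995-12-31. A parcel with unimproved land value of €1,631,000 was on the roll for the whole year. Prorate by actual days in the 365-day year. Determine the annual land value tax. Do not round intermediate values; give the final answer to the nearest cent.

1995-01-01 to 1995-10-27: 300 days at 1.65% → €1,631,000 × 1.65% × 300/365 = €22,119.0411
1995-10-28 to 1995-12-31: 65 days at 0.95% → €1,631,000 × 0.95% × 65/365 = €2,759.2945
Total = €24,878.3356

€24,878.34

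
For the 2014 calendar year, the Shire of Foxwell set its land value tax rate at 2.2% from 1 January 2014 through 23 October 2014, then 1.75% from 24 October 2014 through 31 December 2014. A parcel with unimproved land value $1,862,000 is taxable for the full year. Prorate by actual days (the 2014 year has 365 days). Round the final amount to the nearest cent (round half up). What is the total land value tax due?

1 January – 23 October 2014: 296 days at 2.2% → $1,862,000 × 2.2% × 296/365 = $33,220.1205
24 October – 31 December 2014: 69 days at 1.75% → $1,862,000 × 1.75% × 69/365 = $6,159.9041
Total = $39,380.0247

$39,380.02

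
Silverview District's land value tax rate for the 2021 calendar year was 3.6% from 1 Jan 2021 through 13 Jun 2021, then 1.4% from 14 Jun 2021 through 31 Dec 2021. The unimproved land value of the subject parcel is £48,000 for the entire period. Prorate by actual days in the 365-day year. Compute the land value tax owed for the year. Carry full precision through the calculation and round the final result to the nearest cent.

£1,146.48

1 Jan – 13 Jun 2021: 164 days at 3.6% → £48,000 × 3.6% × 164/365 = £776.4164
14 Jun – 31 Dec 2021: 201 days at 1.4% → £48,000 × 1.4% × 201/365 = £370.0603
Total = £1,146.4767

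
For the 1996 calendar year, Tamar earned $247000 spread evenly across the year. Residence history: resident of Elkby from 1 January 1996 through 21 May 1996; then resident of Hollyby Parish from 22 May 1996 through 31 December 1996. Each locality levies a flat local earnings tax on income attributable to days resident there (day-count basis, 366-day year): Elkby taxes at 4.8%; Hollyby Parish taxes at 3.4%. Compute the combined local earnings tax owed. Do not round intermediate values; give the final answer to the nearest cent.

Elkby, 1 January – 21 May 1996: 142 days → $247000 × 4.8% × 142/366 = $4599.8689
Hollyby Parish, 22 May – 31 December 1996: 224 days → $247000 × 3.4% × 224/366 = $5139.7596
Total = $9739.6284

$9739.63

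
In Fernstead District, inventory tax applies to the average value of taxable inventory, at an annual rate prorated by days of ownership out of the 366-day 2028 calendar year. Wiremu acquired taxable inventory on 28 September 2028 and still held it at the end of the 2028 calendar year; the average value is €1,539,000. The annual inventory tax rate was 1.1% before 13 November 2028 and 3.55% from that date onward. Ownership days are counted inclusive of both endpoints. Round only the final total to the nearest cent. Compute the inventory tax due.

€9,442.14

28 September – 12 November 2028: 46 days at 1.1% → €1,539,000 × 1.1% × 46/366 = €2,127.6885
13 November – 31 December 2028: 49 days at 3.55% → €1,539,000 × 3.55% × 49/366 = €7,314.4549
Total = €9,442.1434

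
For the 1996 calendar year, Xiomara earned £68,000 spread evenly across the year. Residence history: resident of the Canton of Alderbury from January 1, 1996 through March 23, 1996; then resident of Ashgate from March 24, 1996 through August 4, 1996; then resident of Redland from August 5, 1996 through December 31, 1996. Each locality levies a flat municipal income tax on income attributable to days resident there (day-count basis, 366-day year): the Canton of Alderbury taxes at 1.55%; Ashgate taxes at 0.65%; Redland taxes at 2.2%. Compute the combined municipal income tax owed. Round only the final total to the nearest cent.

£1,009.87

The Canton of Alderbury, January 1 – March 23, 1996: 83 days → £68,000 × 1.55% × 83/366 = £239.0219
Ashgate, March 24 – August 4, 1996: 134 days → £68,000 × 0.65% × 134/366 = £161.8251
Redland, August 5 – December 31, 1996: 149 days → £68,000 × 2.2% × 149/366 = £609.0273
Total = £1,009.8743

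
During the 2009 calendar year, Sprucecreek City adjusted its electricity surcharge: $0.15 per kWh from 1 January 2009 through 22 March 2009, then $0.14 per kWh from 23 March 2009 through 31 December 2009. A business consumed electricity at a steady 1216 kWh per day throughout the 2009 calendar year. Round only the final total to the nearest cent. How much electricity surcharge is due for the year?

1 January – 22 March 2009: 81 days × 1216 kWh/day = 98,496 kWh at $0.15/kWh → $14,774.40
23 March – 31 December 2009: 284 days × 1216 kWh/day = 345,344 kWh at $0.14/kWh → $48,348.16

$63,122.56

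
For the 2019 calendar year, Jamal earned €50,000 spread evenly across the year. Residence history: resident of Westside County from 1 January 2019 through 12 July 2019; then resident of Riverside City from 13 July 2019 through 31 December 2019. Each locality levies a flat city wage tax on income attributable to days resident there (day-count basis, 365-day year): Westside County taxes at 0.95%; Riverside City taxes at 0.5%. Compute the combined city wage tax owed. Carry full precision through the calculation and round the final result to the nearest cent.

€368.97

Westside County, 1 January – 12 July 2019: 193 days → €50,000 × 0.95% × 193/365 = €251.1644
Riverside City, 13 July – 31 December 2019: 172 days → €50,000 × 0.5% × 172/365 = €117.8082
Total = €368.9726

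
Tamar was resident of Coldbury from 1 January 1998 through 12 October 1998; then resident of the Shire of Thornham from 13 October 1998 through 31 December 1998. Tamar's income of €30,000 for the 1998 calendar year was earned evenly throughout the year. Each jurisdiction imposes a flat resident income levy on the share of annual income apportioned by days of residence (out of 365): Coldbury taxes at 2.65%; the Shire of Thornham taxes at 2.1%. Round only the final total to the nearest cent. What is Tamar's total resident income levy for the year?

€758.84

Coldbury, 1 January – 12 October 1998: 285 days → €30,000 × 2.65% × 285/365 = €620.7534
The Shire of Thornham, 13 October – 31 December 1998: 80 days → €30,000 × 2.1% × 80/365 = €138.0822
Total = €758.8356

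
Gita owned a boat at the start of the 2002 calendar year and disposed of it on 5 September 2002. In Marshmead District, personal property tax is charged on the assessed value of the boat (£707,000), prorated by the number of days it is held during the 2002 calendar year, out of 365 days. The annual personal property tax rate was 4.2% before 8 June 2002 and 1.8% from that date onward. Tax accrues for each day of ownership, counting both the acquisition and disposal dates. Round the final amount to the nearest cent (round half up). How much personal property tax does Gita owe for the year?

1 January – 7 June 2002: 158 days at 4.2% → £707,000 × 4.2% × 158/365 = £12,853.8411
8 June – 5 September 2002: 90 days at 1.8% → £707,000 × 1.8% × 90/365 = £3,137.9178
Total = £15,991.7589

£15,991.76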